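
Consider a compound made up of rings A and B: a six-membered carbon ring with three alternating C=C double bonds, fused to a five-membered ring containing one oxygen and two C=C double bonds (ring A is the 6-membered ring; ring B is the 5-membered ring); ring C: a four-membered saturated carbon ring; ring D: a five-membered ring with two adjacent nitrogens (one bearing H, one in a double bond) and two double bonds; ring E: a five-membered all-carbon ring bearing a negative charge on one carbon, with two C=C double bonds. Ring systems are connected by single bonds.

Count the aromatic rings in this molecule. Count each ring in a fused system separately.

4

Rings A and B form a fused bicyclic system (with one oxygen) with 9 sp² atoms and 10 π electrons from ring double bonds plus a heteroatom lone pair. 10 = 4(2)+2, so the system is aromatic and both rings count as aromatic (benzofuran).
Ring C has only sp³ atoms, so it is not fully conjugated — not aromatic (cyclobutane).
Ring D is planar and fully conjugated; 2 ring double bonds (4 π electrons) plus a heteroatom lone pair (2) give 6 π electrons. That satisfies 4n+2 with n=1, so ring D is aromatic (pyrazole).
Ring E has a continuous p-orbital overlap around the ring; 2 ring double bonds (4 π electrons) plus the carbanion lone pair (2) give 6 π electrons. That satisfies 4n+2 with n=1, so ring E is aromatic (cyclopentadienyl anion).
Aromatic: A, B, D, E. Total: 4.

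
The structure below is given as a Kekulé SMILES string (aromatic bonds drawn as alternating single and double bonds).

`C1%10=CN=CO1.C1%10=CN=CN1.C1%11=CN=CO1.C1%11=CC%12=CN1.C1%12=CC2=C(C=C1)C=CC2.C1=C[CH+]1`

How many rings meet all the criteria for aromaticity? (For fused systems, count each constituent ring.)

The SMILES encodes a five-membered ring with an oxygen at position 1 and a nitrogen at position 3 (in a C=N bond), with two double bonds; a five-membered ring with nitrogens at positions 1 and 3 (one bearing H, one in a C=N bond) and two double bonds; a five-membered ring with an oxygen at position 1 and a nitrogen at position 3 (in a C=N bond), with two double bonds; a five-membered ring of four carbons and one nitrogen bearing a hydrogen, with two C=C double bonds; a six-membered carbon ring with three alternating C=C double bonds, fused to a five-membered carbon ring containing one C=C double bond and one sp³ carbon; a three-membered all-carbon ring bearing a positive charge on one carbon, with one C=C double bond.
The 5-membered ring with one oxygen and one =N– is planar and fully conjugated; 2 ring double bonds (4 π electrons) plus a heteroatom lone pair (2) give 6 π electrons. Since 6 = 4n+2 (n=1), it is aromatic (oxazole).
The 5-membered ring with two nitrogens (one N–H, one =N–) has a continuous p-orbital overlap around the ring; 2 ring double bonds (4 π electrons) plus a heteroatom lone pair (2) give 6 π electrons. 6 = 4(1)+2, so it is aromatic (imidazole).
The second 5-membered ring with one oxygen and one =N– has a continuous p-orbital overlap around the ring; 2 ring double bonds (4 π electrons) plus a heteroatom lone pair (2) give 6 π electrons. 6 = 4(1)+2, so it is aromatic (oxazole).
The 5-membered ring with one N–H has a continuous p-orbital overlap around the ring; 2 ring double bonds (4 π electrons) plus a heteroatom lone pair (2) give 6 π electrons. 6 = 4(1)+2, so it is aromatic (pyrrole).
The 6-membered ring is planar and fully conjugated; 3 ring double bonds give 6 π electrons. That satisfies 4n+2 with n=1, so it is aromatic (benzene ring).
The 5-membered ring has one sp³ carbon, so it is not fully conjugated — not aromatic (cyclopentene ring).
The 3-membered ring has a continuous p-orbital overlap around the ring; 1 ring double bond (2 π electrons) plus the carbocation's empty p orbital (0, but keeps the ring conjugated) give 2 π electrons. That satisfies 4n+2 with n=0, so it is aromatic (cyclopropenyl cation).
6 of the 7 rings are aromatic. Total: 6.

6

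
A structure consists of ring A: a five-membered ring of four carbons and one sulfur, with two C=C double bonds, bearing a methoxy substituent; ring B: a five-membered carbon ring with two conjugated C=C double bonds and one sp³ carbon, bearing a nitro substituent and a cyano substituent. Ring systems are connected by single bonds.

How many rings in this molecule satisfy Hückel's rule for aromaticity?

Ring A is planar and fully conjugated; 2 ring double bonds (4 π electrons) plus a heteroatom lone pair (2) give 6 π electrons. That satisfies 4n+2 with n=1, so ring A is aromatic (thiophene).
Ring B has one sp³ carbon, so it is not fully conjugated — not aromatic (cyclopentadiene).
Aromatic: A. Total: 1.

1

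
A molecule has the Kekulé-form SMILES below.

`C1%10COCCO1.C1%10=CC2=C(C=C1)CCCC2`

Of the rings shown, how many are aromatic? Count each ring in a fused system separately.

The SMILES encodes a six-membered saturated ring with oxygens at positions 1 and 4; a six-membered carbon ring with three alternating C=C double bonds, fused to a saturated six-membered carbon ring.
The 6-membered ring with two oxygens (1,4) has only sp³ atoms, so it is not fully conjugated — not aromatic (1,4-dioxane).
The 6-membered ring is fully conjugated (every ring atom contributes a p orbital); 3 ring double bonds give 6 π electrons. Since 6 = 4n+2 (n=1), it is aromatic (benzene ring).
The second 6-membered ring has four sp³ carbons, so it is not fully conjugated — not aromatic (cyclohexane ring).
1 of the 3 rings is aromatic. Total: 1.

1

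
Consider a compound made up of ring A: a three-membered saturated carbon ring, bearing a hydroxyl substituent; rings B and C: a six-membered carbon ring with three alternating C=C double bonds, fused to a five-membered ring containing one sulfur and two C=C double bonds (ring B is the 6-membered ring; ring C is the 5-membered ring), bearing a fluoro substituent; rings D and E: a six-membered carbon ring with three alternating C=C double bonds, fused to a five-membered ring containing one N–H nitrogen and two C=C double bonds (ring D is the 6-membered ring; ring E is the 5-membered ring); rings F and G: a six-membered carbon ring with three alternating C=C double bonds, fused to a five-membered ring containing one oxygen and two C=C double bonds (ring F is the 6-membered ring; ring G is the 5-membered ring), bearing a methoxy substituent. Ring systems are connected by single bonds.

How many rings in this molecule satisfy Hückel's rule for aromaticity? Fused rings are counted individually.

Ring A has only sp³ atoms, so it is not fully conjugated — not aromatic (cyclopropane).
Rings B and C form a fused bicyclic system (with one sulfur) with 9 sp² atoms and 10 π electrons from ring double bonds plus a heteroatom lone pair. 10 = 4(2)+2, so the system is aromatic and both rings count as aromatic (benzothiophene).
Rings D and E form a fused bicyclic system (with one N–H) with 9 sp² atoms and 10 π electrons from ring double bonds plus a heteroatom lone pair. 10 = 4(2)+2, so the system is aromatic and both rings count as aromatic (indole).
Rings F and G form a fused bicyclic system (with one oxygen) with 9 sp² atoms and 10 π electrons from ring double bonds plus a heteroatom lone pair. 10 = 4(2)+2, so the system is aromatic and both rings count as aromatic (benzofuran).
Aromatic: B, C, D, E, F, G. Total: 6.

6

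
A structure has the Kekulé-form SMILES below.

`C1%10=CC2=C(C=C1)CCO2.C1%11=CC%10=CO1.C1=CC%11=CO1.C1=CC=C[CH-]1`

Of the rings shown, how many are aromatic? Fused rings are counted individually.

The SMILES encodes a six-membered carbon ring with three alternating C=C double bonds, fused to a five-membered ring containing one oxygen and two sp³ carbons; a five-membered ring of four carbons and one oxygen, with two C=C double bonds; a five-membered ring of four carbons and one oxygen, with two C=C double bonds; a five-membered all-carbon ring bearing a negative charge on one carbon, with two C=C double bonds.
The 6-membered ring is fully conjugated (every ring atom contributes a p orbital); 3 ring double bonds give 6 π electrons. 6 = 4(1)+2, so it is aromatic (benzene ring).
The 5-membered ring with one oxygen has two sp³ carbons, so it is not fully conjugated — not aromatic (oxolane ring).
The second 5-membered ring with one oxygen is fully conjugated (every ring atom contributes a p orbital); 2 ring double bonds (4 π electrons) plus a heteroatom lone pair (2) give 6 π electrons. 6 = 4(1)+2, so it is aromatic (furan).
The third 5-membered ring with one oxygen has a continuous p-orbital overlap around the ring; 2 ring double bonds (4 π electrons) plus a heteroatom lone pair (2) give 6 π electrons. 6 = 4(1)+2, so it is aromatic (furan).
The 5-membered ring has a continuous p-orbital overlap around the ring; 2 ring double bonds (4 π electrons) plus the carbanion lone pair (2) give 6 π electrons. That satisfies 4n+2 with n=1, so it is aromatic (cyclopentadienyl anion).
4 of the 5 rings are aromatic. Total: 4.

4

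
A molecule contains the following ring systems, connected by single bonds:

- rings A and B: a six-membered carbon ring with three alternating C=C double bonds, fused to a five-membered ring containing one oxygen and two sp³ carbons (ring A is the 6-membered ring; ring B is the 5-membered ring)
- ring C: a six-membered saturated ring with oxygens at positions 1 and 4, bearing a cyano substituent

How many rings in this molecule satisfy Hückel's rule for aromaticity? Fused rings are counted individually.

1

Ring A is fully conjugated (every ring atom contributes a p orbital); 3 ring double bonds give 6 π electrons. 6 = 4(1)+2, so ring A is aromatic (benzene ring).
Ring B has two sp³ carbons, so it is not fully conjugated — not aromatic (oxolane ring).
Ring C has only sp³ atoms, so it is not fully conjugated — not aromatic (1,4-dioxane).
Aromatic: A. Total: 1.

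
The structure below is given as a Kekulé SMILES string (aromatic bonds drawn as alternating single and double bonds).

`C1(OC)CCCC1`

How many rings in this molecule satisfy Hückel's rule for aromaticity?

The SMILES encodes a five-membered saturated carbon ring.
The 5-membered ring has only sp³ atoms, so it is not fully conjugated — not aromatic (cyclopentane).

0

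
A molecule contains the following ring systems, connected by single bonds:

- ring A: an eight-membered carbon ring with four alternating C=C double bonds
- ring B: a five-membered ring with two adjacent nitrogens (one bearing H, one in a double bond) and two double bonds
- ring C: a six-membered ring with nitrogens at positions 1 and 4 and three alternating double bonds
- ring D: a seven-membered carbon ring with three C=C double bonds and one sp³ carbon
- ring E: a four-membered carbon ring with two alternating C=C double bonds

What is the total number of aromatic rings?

Ring A has only sp² ring atoms; a planar conformation would have a fully conjugated π system of 8 electrons. But 8 = 4(2), which is 4n not 4n+2, so ring A is not aromatic (cyclooctatetraene) — cyclooctatetraene distorts into a non-planar tub to avoid antiaromaticity.
Ring B is planar and fully conjugated; 2 ring double bonds (4 π electrons) plus a heteroatom lone pair (2) give 6 π electrons. That satisfies 4n+2 with n=1, so ring B is aromatic (pyrazole).
Ring C is planar and fully conjugated; 3 ring double bonds give 6 π electrons. That satisfies 4n+2 with n=1, so ring C is aromatic (pyrazine).
Ring D has one sp³ carbon, so it is not fully conjugated — not aromatic (cycloheptatriene).
Ring E has only sp² ring atoms; a planar conformation would have a fully conjugated π system of 4 electrons. But 4 = 4(1), which is 4n not 4n+2, so ring E is not aromatic (cyclobutadiene) — cyclobutadiene is antiaromatic and distorts to a rectangle.
Aromatic: B, C. Total: 2.

2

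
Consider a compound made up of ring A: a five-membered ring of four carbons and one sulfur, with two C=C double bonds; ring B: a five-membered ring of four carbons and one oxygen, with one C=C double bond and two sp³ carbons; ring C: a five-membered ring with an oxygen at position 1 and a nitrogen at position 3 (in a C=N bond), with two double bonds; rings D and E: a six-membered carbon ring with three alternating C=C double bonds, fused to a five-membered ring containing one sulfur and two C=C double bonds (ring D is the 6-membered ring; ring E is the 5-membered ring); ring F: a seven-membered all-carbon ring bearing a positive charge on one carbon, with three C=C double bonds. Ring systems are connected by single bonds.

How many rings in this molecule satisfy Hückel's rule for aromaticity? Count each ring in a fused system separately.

5

Ring A has a continuous p-orbital overlap around the ring; 2 ring double bonds (4 π electrons) plus a heteroatom lone pair (2) give 6 π electrons. Since 6 = 4n+2 (n=1), ring A is aromatic (thiophene).
Ring B has two sp³ carbons, so it is not fully conjugated — not aromatic (2,3-dihydrofuran).
Ring C is planar and fully conjugated; 2 ring double bonds (4 π electrons) plus a heteroatom lone pair (2) give 6 π electrons. That satisfies 4n+2 with n=1, so ring C is aromatic (oxazole).
Rings D and E form a fused bicyclic system (with one sulfur) with 9 sp² atoms and 10 π electrons from ring double bonds plus a heteroatom lone pair. 10 = 4(2)+2, so the system is aromatic and both rings count as aromatic (benzothiophene).
Ring F is planar and fully conjugated; 3 ring double bonds (6 π electrons) plus the carbocation's empty p orbital (0, but keeps the ring conjugated) give 6 π electrons. That satisfies 4n+2 with n=1, so ring F is aromatic (tropylium cation).
Aromatic: A, C, D, E, F. Total: 5.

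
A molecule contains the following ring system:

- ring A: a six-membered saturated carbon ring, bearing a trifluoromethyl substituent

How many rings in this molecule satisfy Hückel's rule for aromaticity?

0

Ring A has only sp³ atoms, so it is not fully conjugated — not aromatic (cyclohexane).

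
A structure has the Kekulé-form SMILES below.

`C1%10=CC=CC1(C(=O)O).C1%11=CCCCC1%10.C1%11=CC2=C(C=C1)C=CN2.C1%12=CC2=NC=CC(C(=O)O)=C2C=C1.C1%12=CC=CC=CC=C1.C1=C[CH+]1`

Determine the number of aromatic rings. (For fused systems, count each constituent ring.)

The SMILES encodes a five-membered carbon ring with two conjugated C=C double bonds and one sp³ carbon; a six-membered carbon ring with one C=C double bond; a six-membered carbon ring with three alternating C=C double bonds, fused to a five-membered ring containing one N–H nitrogen and two C=C double bonds; two fused six-membered rings, each with three alternating double bonds; one ring is all carbon and the other has one ring nitrogen; an eight-membered carbon ring with four alternating C=C double bonds; a three-membered all-carbon ring bearing a positive charge on one carbon, with one C=C double bond.
The 5-membered ring has one sp³ carbon, so it is not fully conjugated — not aromatic (cyclopentadiene).
The 6-membered ring has four sp³ carbons, so it is not fully conjugated — not aromatic (cyclohexene).
The fused 6/5-membered bicyclic (with one N–H) is a single π system with 9 sp² atoms and 10 π electrons from ring double bonds plus a heteroatom lone pair. 10 = 4(2)+2, so the system is aromatic and both rings count as aromatic (indole).
The fused 6/6-membered bicyclic (with one nitrogen) is a single π system with 10 sp² atoms and 10 π electrons from ring double bonds. 10 = 4(2)+2, so the system is aromatic and both rings count as aromatic (quinoline).
The 8-membered ring has only sp² ring atoms; a planar conformation would have a fully conjugated π system of 8 electrons. But 8 = 4(2), which is 4n not 4n+2, so it is not aromatic (cyclooctatetraene) — cyclooctatetraene distorts into a non-planar tub to avoid antiaromaticity.
The 3-membered ring is planar and fully conjugated; 1 ring double bond (2 π electrons) plus the carbocation's empty p orbital (0, but keeps the ring conjugated) give 2 π electrons. Since 2 = 4n+2 (n=0), it is aromatic (cyclopropenyl cation).
5 of the 8 rings are aromatic. Total: 5.

5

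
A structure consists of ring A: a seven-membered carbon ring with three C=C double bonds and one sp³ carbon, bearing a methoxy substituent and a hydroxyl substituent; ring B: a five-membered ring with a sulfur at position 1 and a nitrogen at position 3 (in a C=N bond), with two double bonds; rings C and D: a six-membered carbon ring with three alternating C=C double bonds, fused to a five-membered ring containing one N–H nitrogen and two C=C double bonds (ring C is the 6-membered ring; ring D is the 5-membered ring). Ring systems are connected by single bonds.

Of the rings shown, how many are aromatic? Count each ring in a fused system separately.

3

Ring A has one sp³ carbon, so it is not fully conjugated — not aromatic (cycloheptatriene).
Ring B is fully conjugated (every ring atom contributes a p orbital); 2 ring double bonds (4 π electrons) plus a heteroatom lone pair (2) give 6 π electrons. Since 6 = 4n+2 (n=1), ring B is aromatic (thiazole).
Rings C and D form a fused bicyclic system (with one N–H) with 9 sp² atoms and 10 π electrons from ring double bonds plus a heteroatom lone pair. 10 = 4(2)+2, so the system is aromatic and both rings count as aromatic (indole).
Aromatic: B, C, D. Total: 3.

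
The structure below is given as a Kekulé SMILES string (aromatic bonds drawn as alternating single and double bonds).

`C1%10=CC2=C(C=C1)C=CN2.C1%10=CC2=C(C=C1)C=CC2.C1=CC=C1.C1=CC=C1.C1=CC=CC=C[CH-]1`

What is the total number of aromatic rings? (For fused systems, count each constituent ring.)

The SMILES encodes a six-membered carbon ring with three alternating C=C double bonds, fused to a five-membered ring containing one N–H nitrogen and two C=C double bonds; a six-membered carbon ring with three alternating C=C double bonds, fused to a five-membered carbon ring containing one C=C double bond and one sp³ carbon; a four-membered carbon ring with two alternating C=C double bonds; a four-membered carbon ring with two alternating C=C double bonds; a seven-membered all-carbon ring bearing a negative charge on one carbon, with three C=C double bonds.
The fused 6/5-membered bicyclic (with one N–H) is a single π system with 9 sp² atoms and 10 π electrons from ring double bonds plus a heteroatom lone pair. 10 = 4(2)+2, so the system is aromatic and both rings count as aromatic (indole).
The 6-membered ring has a continuous p-orbital overlap around the ring; 3 ring double bonds give 6 π electrons. That satisfies 4n+2 with n=1, so it is aromatic (benzene ring).
The 5-membered ring has one sp³ carbon, so it is not fully conjugated — not aromatic (cyclopentene ring).
The 4-membered ring has only sp² ring atoms; a planar conformation would have a fully conjugated π system of 4 electrons. But 4 = 4(1), which is 4n not 4n+2, so it is not aromatic (cyclobutadiene) — cyclobutadiene is antiaromatic and distorts to a rectangle.
The second 4-membered ring has only sp² ring atoms; a planar conformation would have a fully conjugated π system of 4 electrons. But 4 = 4(1), which is 4n not 4n+2, so it is not aromatic (cyclobutadiene) — cyclobutadiene is antiaromatic and distorts to a rectangle.
The 7-membered ring has only sp² ring atoms; a planar conformation would have a fully conjugated π system of 8 electrons. But 8 = 4(2), which is 4n not 4n+2, so it is not aromatic (cycloheptatrienyl anion).
3 of the 7 rings are aromatic. Total: 3.

3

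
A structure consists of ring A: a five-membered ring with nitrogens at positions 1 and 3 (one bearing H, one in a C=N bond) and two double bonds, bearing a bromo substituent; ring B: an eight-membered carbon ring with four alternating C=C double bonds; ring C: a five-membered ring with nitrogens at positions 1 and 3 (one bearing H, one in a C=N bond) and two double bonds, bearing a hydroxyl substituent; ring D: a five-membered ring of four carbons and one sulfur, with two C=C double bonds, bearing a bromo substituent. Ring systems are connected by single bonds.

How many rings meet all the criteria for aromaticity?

3

Ring A has a continuous p-orbital overlap around the ring; 2 ring double bonds (4 π electrons) plus a heteroatom lone pair (2) give 6 π electrons. That satisfies 4n+2 with n=1, so ring A is aromatic (imidazole).
Ring B has only sp² ring atoms; a planar conformation would have a fully conjugated π system of 8 electrons. But 8 = 4(2), which is 4n not 4n+2, so ring B is not aromatic (cyclooctatetraene) — cyclooctatetraene distorts into a non-planar tub to avoid antiaromaticity.
Ring C has a continuous p-orbital overlap around the ring; 2 ring double bonds (4 π electrons) plus a heteroatom lone pair (2) give 6 π electrons. 6 = 4(1)+2, so ring C is aromatic (imidazole).
Ring D has a continuous p-orbital overlap around the ring; 2 ring double bonds (4 π electrons) plus a heteroatom lone pair (2) give 6 π electrons. Since 6 = 4n+2 (n=1), ring D is aromatic (thiophene).
Aromatic: A, C, D. Total: 3.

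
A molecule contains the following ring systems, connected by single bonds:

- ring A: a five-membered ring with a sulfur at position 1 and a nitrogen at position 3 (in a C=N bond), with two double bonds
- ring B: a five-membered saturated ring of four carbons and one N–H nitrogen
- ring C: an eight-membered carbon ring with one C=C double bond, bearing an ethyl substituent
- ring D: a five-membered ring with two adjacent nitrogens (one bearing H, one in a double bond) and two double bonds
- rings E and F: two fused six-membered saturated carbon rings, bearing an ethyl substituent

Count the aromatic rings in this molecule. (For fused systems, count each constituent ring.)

2

Ring A is planar and fully conjugated; 2 ring double bonds (4 π electrons) plus a heteroatom lone pair (2) give 6 π electrons. Since 6 = 4n+2 (n=1), ring A is aromatic (thiazole).
Ring B has only sp³ atoms, so it is not fully conjugated — not aromatic (pyrrolidine).
Ring C has six sp³ carbons, so it is not fully conjugated — not aromatic (cyclooctene).
Ring D is fully conjugated (every ring atom contributes a p orbital); 2 ring double bonds (4 π electrons) plus a heteroatom lone pair (2) give 6 π electrons. 6 = 4(1)+2, so ring D is aromatic (pyrazole).
Ring E has only sp³ atoms, so it is not fully conjugated — not aromatic (cyclohexane ring).
Ring F has only sp³ atoms, so it is not fully conjugated — not aromatic (cyclohexane ring).
Aromatic: A, D. Total: 2.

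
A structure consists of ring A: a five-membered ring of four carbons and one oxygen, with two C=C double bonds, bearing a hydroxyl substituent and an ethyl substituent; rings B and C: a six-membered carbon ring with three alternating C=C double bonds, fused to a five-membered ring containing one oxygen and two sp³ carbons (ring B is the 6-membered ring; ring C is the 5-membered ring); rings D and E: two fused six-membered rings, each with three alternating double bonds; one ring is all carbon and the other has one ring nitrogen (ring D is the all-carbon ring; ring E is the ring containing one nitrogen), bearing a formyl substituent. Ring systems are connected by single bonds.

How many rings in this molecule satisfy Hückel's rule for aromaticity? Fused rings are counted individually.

4

Ring A is fully conjugated (every ring atom contributes a p orbital); 2 ring double bonds (4 π electrons) plus a heteroatom lone pair (2) give 6 π electrons. That satisfies 4n+2 with n=1, so ring A is aromatic (furan).
Ring B is planar and fully conjugated; 3 ring double bonds give 6 π electrons. Since 6 = 4n+2 (n=1), ring B is aromatic (benzene ring).
Ring C has two sp³ carbons, so it is not fully conjugated — not aromatic (oxolane ring).
Rings D and E form a fused bicyclic system (with one nitrogen) with 10 sp² atoms and 10 π electrons from ring double bonds. 10 = 4(2)+2, so the system is aromatic and both rings count as aromatic (quinoline).
Aromatic: A, B, D, E. Total: 4.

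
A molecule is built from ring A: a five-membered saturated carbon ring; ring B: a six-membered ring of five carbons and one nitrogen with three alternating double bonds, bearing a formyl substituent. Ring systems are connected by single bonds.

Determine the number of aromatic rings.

Ring A has only sp³ atoms, so it is not fully conjugated — not aromatic (cyclopentane).
Ring B is planar and fully conjugated; 3 ring double bonds give 6 π electrons. Since 6 = 4n+2 (n=1), ring B is aromatic (pyridine).
Aromatic: B. Total: 1.

1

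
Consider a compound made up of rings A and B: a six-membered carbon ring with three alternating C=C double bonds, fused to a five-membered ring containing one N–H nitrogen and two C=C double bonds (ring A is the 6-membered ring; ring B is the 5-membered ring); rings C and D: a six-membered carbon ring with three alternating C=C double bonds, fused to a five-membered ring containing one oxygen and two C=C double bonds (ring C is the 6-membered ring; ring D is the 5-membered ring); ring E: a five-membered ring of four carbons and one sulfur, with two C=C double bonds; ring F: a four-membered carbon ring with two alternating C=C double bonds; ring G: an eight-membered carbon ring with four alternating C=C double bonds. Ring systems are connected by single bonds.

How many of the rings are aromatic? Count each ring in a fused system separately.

Rings A and B form a fused bicyclic system (with one N–H) with 9 sp² atoms and 10 π electrons from ring double bonds plus a heteroatom lone pair. 10 = 4(2)+2, so the system is aromatic and both rings count as aromatic (indole).
Rings C and D form a fused bicyclic system (with one oxygen) with 9 sp² atoms and 10 π electrons from ring double bonds plus a heteroatom lone pair. 10 = 4(2)+2, so the system is aromatic and both rings count as aromatic (benzofuran).
Ring E is fully conjugated (every ring atom contributes a p orbital); 2 ring double bonds (4 π electrons) plus a heteroatom lone pair (2) give 6 π electrons. 6 = 4(1)+2, so ring E is aromatic (thiophene).
Ring F has only sp² ring atoms; a planar conformation would have a fully conjugated π system of 4 electrons. But 4 = 4(1), which is 4n not 4n+2, so ring F is not aromatic (cyclobutadiene) — cyclobutadiene is antiaromatic and distorts to a rectangle.
Ring G has only sp² ring atoms; a planar conformation would have a fully conjugated π system of 8 electrons. But 8 = 4(2), which is 4n not 4n+2, so ring G is not aromatic (cyclooctatetraene) — cyclooctatetraene distorts into a non-planar tub to avoid antiaromaticity.
Aromatic: A, B, C, D, E. Total: 5.

5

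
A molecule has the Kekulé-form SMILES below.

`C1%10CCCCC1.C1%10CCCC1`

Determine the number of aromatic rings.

0

The SMILES encodes a six-membered saturated carbon ring; a five-membered saturated carbon ring.
The 6-membered ring has only sp³ atoms, so it is not fully conjugated — not aromatic (cyclohexane).
The 5-membered ring has only sp³ atoms, so it is not fully conjugated — not aromatic (cyclopentane).
None of the rings are aromatic. Total: 0.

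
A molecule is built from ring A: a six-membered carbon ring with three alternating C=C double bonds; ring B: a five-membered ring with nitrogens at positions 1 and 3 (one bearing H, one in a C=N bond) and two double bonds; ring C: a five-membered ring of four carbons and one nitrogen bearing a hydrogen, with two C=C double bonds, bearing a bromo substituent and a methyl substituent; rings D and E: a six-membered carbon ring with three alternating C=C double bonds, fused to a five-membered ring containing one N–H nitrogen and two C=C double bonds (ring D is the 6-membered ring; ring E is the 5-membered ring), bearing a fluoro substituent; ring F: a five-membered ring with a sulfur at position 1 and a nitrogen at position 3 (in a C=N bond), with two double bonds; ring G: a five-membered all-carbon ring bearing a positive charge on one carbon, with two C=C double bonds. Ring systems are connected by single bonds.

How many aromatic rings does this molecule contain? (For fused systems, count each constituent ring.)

Ring A has a continuous p-orbital overlap around the ring; 3 ring double bonds give 6 π electrons. That satisfies 4n+2 with n=1, so ring A is aromatic (benzene).
Ring B has a continuous p-orbital overlap around the ring; 2 ring double bonds (4 π electrons) plus a heteroatom lone pair (2) give 6 π electrons. That satisfies 4n+2 with n=1, so ring B is aromatic (imidazole).
Ring C is planar and fully conjugated; 2 ring double bonds (4 π electrons) plus a heteroatom lone pair (2) give 6 π electrons. That satisfies 4n+2 with n=1, so ring C is aromatic (pyrrole).
Rings D and E form a fused bicyclic system (with one N–H) with 9 sp² atoms and 10 π electrons from ring double bonds plus a heteroatom lone pair. 10 = 4(2)+2, so the system is aromatic and both rings count as aromatic (indole).
Ring F is fully conjugated (every ring atom contributes a p orbital); 2 ring double bonds (4 π electrons) plus a heteroatom lone pair (2) give 6 π electrons. 6 = 4(1)+2, so ring F is aromatic (thiazole).
Ring G has only sp² ring atoms; a planar conformation would have a fully conjugated π system of 4 electrons. But 4 = 4(1), which is 4n not 4n+2, so ring G is not aromatic (cyclopentadienyl cation).
Aromatic: A, B, C, D, E, F. Total: 6.

6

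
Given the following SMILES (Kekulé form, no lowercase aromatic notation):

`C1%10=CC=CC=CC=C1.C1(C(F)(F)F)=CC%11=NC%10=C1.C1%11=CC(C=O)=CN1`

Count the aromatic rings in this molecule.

2

The SMILES encodes an eight-membered carbon ring with four alternating C=C double bonds; a six-membered ring of five carbons and one nitrogen with three alternating double bonds; a five-membered ring of four carbons and one nitrogen bearing a hydrogen, with two C=C double bonds.
The 8-membered ring has only sp² ring atoms; a planar conformation would have a fully conjugated π system of 8 electrons. But 8 = 4(2), which is 4n not 4n+2, so it is not aromatic (cyclooctatetraene) — cyclooctatetraene distorts into a non-planar tub to avoid antiaromaticity.
The 6-membered ring with one nitrogen has a continuous p-orbital overlap around the ring; 3 ring double bonds give 6 π electrons. That satisfies 4n+2 with n=1, so it is aromatic (pyridine).
The 5-membered ring with one N–H has a continuous p-orbital overlap around the ring; 2 ring double bonds (4 π electrons) plus a heteroatom lone pair (2) give 6 π electrons. 6 = 4(1)+2, so it is aromatic (pyrrole).
2 of the 3 rings are aromatic. Total: 2.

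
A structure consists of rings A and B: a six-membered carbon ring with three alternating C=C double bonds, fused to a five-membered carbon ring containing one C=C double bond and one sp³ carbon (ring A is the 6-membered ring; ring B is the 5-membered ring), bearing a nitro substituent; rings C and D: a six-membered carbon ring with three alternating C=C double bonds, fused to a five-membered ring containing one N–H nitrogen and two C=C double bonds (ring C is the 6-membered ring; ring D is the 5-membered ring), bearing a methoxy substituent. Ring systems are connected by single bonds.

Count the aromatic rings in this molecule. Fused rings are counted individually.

Ring A is planar and fully conjugated; 3 ring double bonds give 6 π electrons. Since 6 = 4n+2 (n=1), ring A is aromatic (benzene ring).
Ring B has one sp³ carbon, so it is not fully conjugated — not aromatic (cyclopentene ring).
Rings C and D form a fused bicyclic system (with one N–H) with 9 sp² atoms and 10 π electrons from ring double bonds plus a heteroatom lone pair. 10 = 4(2)+2, so the system is aromatic and both rings count as aromatic (indole).
Aromatic: A, C, D. Total: 3.

3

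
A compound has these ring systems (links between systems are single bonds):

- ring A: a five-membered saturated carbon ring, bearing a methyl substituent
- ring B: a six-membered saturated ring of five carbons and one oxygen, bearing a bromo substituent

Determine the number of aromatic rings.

0

Ring A has only sp³ atoms, so it is not fully conjugated — not aromatic (cyclopentane).
Ring B has only sp³ atoms, so it is not fully conjugated — not aromatic (tetrahydropyran).
No ring is aromatic. Total: 0.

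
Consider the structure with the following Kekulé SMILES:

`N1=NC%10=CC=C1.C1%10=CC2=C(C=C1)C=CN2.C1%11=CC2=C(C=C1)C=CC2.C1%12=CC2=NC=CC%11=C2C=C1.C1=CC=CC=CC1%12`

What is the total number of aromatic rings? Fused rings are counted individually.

6

The SMILES encodes a six-membered ring with two adjacent nitrogens and three alternating double bonds; a six-membered carbon ring with three alternating C=C double bonds, fused to a five-membered ring containing one N–H nitrogen and two C=C double bonds; a six-membered carbon ring with three alternating C=C double bonds, fused to a five-membered carbon ring containing one C=C double bond and one sp³ carbon; two fused six-membered rings, each with three alternating double bonds; one ring is all carbon and the other has one ring nitrogen; a seven-membered carbon ring with three C=C double bonds and one sp³ carbon.
The 6-membered ring with two nitrogens (1,2) has a continuous p-orbital overlap around the ring; 3 ring double bonds give 6 π electrons. That satisfies 4n+2 with n=1, so it is aromatic (pyridazine).
The fused 6/5-membered bicyclic (with one N–H) is a single π system with 9 sp² atoms and 10 π electrons from ring double bonds plus a heteroatom lone pair. 10 = 4(2)+2, so the system is aromatic and both rings count as aromatic (indole).
The 6-membered ring is fully conjugated (every ring atom contributes a p orbital); 3 ring double bonds give 6 π electrons. 6 = 4(1)+2, so it is aromatic (benzene ring).
The 5-membered ring has one sp³ carbon, so it is not fully conjugated — not aromatic (cyclopentene ring).
The fused 6/6-membered bicyclic (with one nitrogen) is a single π system with 10 sp² atoms and 10 π electrons from ring double bonds. 10 = 4(2)+2, so the system is aromatic and both rings count as aromatic (quinoline).
The 7-membered ring has one sp³ carbon, so it is not fully conjugated — not aromatic (cycloheptatriene).
6 of the 8 rings are aromatic. Total: 6.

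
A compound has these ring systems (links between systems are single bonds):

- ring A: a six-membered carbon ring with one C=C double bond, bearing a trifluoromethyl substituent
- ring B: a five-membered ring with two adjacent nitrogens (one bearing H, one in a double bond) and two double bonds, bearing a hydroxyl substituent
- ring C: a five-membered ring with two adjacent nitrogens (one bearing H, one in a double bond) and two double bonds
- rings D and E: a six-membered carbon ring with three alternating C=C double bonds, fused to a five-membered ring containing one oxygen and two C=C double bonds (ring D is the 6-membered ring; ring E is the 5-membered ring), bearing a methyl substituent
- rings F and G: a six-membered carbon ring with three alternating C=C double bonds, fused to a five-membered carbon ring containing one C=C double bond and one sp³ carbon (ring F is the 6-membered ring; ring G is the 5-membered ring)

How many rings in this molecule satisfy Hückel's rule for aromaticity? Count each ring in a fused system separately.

5

Ring A has four sp³ carbons, so it is not fully conjugated — not aromatic (cyclohexene).
Ring B is fully conjugated (every ring atom contributes a p orbital); 2 ring double bonds (4 π electrons) plus a heteroatom lone pair (2) give 6 π electrons. 6 = 4(1)+2, so ring B is aromatic (pyrazole).
Ring C is planar and fully conjugated; 2 ring double bonds (4 π electrons) plus a heteroatom lone pair (2) give 6 π electrons. Since 6 = 4n+2 (n=1), ring C is aromatic (pyrazole).
Rings D and E form a fused bicyclic system (with one oxygen) with 9 sp² atoms and 10 π electrons from ring double bonds plus a heteroatom lone pair. 10 = 4(2)+2, so the system is aromatic and both rings count as aromatic (benzofuran).
Ring F is planar and fully conjugated; 3 ring double bonds give 6 π electrons. 6 = 4(1)+2, so ring F is aromatic (benzene ring).
Ring G has one sp³ carbon, so it is not fully conjugated — not aromatic (cyclopentene ring).
Aromatic: B, C, D, E, F. Total: 5.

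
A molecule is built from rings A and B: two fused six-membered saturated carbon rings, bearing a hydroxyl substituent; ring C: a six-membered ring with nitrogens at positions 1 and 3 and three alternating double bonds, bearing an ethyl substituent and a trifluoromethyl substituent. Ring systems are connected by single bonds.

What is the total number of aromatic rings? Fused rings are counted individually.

Ring A has only sp³ atoms, so it is not fully conjugated — not aromatic (cyclohexane ring).
Ring B has only sp³ atoms, so it is not fully conjugated — not aromatic (cyclohexane ring).
Ring C has a continuous p-orbital overlap around the ring; 3 ring double bonds give 6 π electrons. That satisfies 4n+2 with n=1, so ring C is aromatic (pyrimidine).
Aromatic: C. Total: 1.

1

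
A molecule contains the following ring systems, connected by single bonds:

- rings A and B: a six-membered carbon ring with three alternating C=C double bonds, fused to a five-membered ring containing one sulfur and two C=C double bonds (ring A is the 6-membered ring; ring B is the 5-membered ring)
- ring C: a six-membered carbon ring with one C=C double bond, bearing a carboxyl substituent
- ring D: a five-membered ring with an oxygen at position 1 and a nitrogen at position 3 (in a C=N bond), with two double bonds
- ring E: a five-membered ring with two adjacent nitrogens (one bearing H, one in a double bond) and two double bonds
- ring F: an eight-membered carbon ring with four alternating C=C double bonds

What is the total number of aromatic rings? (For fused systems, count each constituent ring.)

4

Rings A and B form a fused bicyclic system (with one sulfur) with 9 sp² atoms and 10 π electrons from ring double bonds plus a heteroatom lone pair. 10 = 4(2)+2, so the system is aromatic and both rings count as aromatic (benzothiophene).
Ring C has four sp³ carbons, so it is not fully conjugated — not aromatic (cyclohexene).
Ring D is fully conjugated (every ring atom contributes a p orbital); 2 ring double bonds (4 π electrons) plus a heteroatom lone pair (2) give 6 π electrons. That satisfies 4n+2 with n=1, so ring D is aromatic (oxazole).
Ring E is fully conjugated (every ring atom contributes a p orbital); 2 ring double bonds (4 π electrons) plus a heteroatom lone pair (2) give 6 π electrons. That satisfies 4n+2 with n=1, so ring E is aromatic (pyrazole).
Ring F has only sp² ring atoms; a planar conformation would have a fully conjugated π system of 8 electrons. But 8 = 4(2), which is 4n not 4n+2, so ring F is not aromatic (cyclooctatetraene) — cyclooctatetraene distorts into a non-planar tub to avoid antiaromaticity.
Aromatic: A, B, D, E. Total: 4.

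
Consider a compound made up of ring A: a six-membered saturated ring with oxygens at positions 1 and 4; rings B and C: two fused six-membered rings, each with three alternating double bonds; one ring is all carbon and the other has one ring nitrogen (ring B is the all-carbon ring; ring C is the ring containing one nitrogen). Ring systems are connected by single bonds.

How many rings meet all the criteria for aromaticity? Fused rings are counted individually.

Ring A has only sp³ atoms, so it is not fully conjugated — not aromatic (1,4-dioxane).
Rings B and C form a fused bicyclic system (with one nitrogen) with 10 sp² atoms and 10 π electrons from ring double bonds. 10 = 4(2)+2, so the system is aromatic and both rings count as aromatic (quinoline).
Aromatic: B, C. Total: 2.

2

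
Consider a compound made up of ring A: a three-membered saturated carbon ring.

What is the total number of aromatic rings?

Ring A has only sp³ atoms, so it is not fully conjugated — not aromatic (cyclopropane).

0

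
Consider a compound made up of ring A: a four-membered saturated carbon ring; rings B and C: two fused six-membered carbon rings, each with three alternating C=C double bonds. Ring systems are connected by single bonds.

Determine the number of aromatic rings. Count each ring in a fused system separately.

2

Ring A has only sp³ atoms, so it is not fully conjugated — not aromatic (cyclobutane).
Rings B and C form a fused bicyclic system with 10 sp² atoms and 10 π electrons from ring double bonds. 10 = 4(2)+2, so the system is aromatic and both rings count as aromatic (naphthalene).
Aromatic: B, C. Total: 2.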